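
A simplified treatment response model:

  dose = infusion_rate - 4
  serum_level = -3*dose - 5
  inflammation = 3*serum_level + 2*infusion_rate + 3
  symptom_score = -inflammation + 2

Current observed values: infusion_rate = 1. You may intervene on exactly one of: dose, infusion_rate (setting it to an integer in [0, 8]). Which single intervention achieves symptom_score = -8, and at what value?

Intervening on dose: symptom_score = 9*dose + 12. Reaching -8 requires dose = -20/9, not an integer.
Intervening on infusion_rate: with other inputs at their observed values, symptom_score = 7*infusion_rate - 22. Solving for -8 gives infusion_rate = 2, within [0, 8].

set infusion_rate = 2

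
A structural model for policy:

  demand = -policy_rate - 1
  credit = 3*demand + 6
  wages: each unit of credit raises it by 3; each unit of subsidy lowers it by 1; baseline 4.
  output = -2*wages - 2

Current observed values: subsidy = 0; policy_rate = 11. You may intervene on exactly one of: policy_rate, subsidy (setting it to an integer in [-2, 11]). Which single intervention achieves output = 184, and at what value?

set subsidy = 7

Intervening on policy_rate: output = 18*policy_rate - 28. Reaching 184 requires policy_rate = 106/9, not an integer.
Intervening on subsidy: with other inputs at their observed values, output = 2*subsidy + 170. Solving for 184 gives subsidy = 7, within [-2, 11].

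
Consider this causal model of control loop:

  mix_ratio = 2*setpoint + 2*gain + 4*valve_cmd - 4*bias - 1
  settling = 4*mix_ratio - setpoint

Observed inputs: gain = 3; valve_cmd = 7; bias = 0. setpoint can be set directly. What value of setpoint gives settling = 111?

setpoint = -3

Substituting into the mix_ratio equation gives mix_ratio = 2*setpoint + 33.
settling becomes 7*setpoint + 132.
Solve 7*setpoint + 132 = 111: setpoint = (111 - 132) / 7 = -3.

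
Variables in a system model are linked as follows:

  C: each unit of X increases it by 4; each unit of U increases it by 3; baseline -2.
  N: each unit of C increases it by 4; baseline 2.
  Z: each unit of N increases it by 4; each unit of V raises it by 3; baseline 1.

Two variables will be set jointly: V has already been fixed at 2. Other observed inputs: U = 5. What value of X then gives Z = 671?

X = 7

With V held at 2:
Substituting into the C equation gives C = 4*X + 13.
So N = 16*X + 54.
So Z = 64*X + 223.
Solve 64*X + 223 = 671: X = (671 - 223) / 64 = 7.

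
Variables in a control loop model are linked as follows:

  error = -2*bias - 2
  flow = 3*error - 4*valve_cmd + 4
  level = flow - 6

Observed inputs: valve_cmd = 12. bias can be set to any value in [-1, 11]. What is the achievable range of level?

-122 to -50

Substituting into the flow equation gives flow = -6*bias - 50.
Substituting into the level equation gives level = -6*bias - 56.
Linear in bias, so extremes are at the endpoints: bias = -1 gives level = -50; bias = 11 gives level = -122.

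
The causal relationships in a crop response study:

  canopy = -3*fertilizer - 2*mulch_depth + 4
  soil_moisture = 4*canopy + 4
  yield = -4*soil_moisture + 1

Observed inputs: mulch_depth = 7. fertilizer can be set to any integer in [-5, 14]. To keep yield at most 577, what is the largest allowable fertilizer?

Substituting into the canopy equation gives canopy = -3*fertilizer - 10.
This gives soil_moisture = -12*fertilizer - 36.
Substituting into the yield equation gives yield = 48*fertilizer + 145.
Require 48*fertilizer + 145 ≤ 577, so fertilizer ≤ 9.
The largest integer in [-5, 14] satisfying this is 9.

fertilizer = 9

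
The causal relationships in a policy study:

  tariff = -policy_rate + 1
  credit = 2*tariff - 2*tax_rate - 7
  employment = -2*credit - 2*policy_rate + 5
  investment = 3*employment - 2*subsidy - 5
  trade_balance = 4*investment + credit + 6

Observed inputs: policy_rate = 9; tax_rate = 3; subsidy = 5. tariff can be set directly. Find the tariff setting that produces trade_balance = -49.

Intervening on tariff fixes its value directly, overriding its dependence on policy_rate.
Substituting into the credit equation gives credit = 2*tariff - 13.
Substituting into the employment equation gives employment = -4*tariff + 13.
Substituting into the investment equation gives investment = -12*tariff + 24.
So trade_balance = -46*tariff + 89.
Solve -46*tariff + 89 = -49: tariff = (-49 - 89) / -46 = 3.

tariff = 3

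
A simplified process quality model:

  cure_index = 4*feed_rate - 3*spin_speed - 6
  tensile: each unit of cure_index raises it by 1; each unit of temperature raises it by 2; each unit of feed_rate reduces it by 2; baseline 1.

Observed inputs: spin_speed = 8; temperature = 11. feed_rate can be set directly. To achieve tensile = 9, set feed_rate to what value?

Substituting into the cure_index equation gives cure_index = 4*feed_rate - 30.
tensile becomes 2*feed_rate - 7.
Solve 2*feed_rate - 7 = 9: feed_rate = (9 + 7) / 2 = 8.

feed_rate = 8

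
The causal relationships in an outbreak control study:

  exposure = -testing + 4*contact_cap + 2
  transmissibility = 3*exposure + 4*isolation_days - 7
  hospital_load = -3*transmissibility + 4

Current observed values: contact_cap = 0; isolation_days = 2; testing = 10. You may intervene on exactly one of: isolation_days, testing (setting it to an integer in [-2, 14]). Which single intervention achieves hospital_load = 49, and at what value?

Intervening on isolation_days: with other inputs at their observed values, hospital_load = -12*isolation_days + 97. Solving for 49 gives isolation_days = 4, within [-2, 14].
Intervening on testing: hospital_load = 9*testing - 17. Reaching 49 requires testing = 22/3, not an integer.

set isolation_days = 4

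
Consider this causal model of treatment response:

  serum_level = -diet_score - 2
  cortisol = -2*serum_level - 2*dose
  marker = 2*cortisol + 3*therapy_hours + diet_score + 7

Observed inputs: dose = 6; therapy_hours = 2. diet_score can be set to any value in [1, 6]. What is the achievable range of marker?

Substituting into the cortisol equation gives cortisol = 2*diet_score - 8.
Substituting into the marker equation gives marker = 5*diet_score - 3.
Linear in diet_score, so extremes are at the endpoints: diet_score = 1 gives marker = 2; diet_score = 6 gives marker = 27.

2 to 27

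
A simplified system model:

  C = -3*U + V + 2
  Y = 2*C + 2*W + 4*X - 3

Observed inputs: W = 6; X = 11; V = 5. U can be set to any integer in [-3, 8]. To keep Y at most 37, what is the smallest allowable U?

U = 5

Substituting into the C equation gives C = -3*U + 7.
This gives Y = -6*U + 67.
Require -6*U + 67 ≤ 37, so U ≥ 5.
The smallest integer in [-3, 8] satisfying this is 5.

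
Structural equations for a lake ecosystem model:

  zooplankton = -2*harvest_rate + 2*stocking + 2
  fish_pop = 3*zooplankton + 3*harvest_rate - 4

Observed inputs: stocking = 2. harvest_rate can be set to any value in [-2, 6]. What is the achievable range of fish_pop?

-4 to 20

Substituting into the zooplankton equation gives zooplankton = -2*harvest_rate + 6.
fish_pop becomes -3*harvest_rate + 14.
Linear in harvest_rate, so extremes are at the endpoints: harvest_rate = -2 gives fish_pop = 20; harvest_rate = 6 gives fish_pop = -4.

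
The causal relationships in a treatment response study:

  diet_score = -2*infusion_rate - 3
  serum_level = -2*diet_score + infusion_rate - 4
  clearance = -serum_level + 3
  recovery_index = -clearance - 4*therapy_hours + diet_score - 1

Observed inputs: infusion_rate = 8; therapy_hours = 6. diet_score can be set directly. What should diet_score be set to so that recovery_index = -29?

diet_score = 5

Intervening on diet_score fixes its value directly, overriding its dependence on infusion_rate.
Substituting into the serum_level equation gives serum_level = -2*diet_score + 4.
So clearance = 2*diet_score - 1.
Substituting into the recovery_index equation gives recovery_index = -diet_score - 24.
Solve -diet_score - 24 = -29: diet_score = (-29 + 24) / -1 = 5.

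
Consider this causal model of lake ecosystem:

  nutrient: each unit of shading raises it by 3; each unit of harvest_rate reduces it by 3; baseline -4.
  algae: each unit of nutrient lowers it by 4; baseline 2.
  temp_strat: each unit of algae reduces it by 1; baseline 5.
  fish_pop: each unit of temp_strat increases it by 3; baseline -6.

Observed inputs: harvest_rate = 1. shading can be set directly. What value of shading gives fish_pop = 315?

shading = 11

Substituting into the nutrient equation gives nutrient = 3*shading - 7.
So algae = -12*shading + 30.
temp_strat becomes 12*shading - 25.
Substituting into the fish_pop equation gives fish_pop = 36*shading - 81.
Solve 36*shading - 81 = 315: shading = (315 + 81) / 36 = 11.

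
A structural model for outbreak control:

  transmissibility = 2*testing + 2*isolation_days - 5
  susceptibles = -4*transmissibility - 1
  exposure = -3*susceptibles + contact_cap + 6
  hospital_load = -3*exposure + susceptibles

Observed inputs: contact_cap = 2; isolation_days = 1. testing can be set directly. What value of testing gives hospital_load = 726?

Substituting into the transmissibility equation gives transmissibility = 2*testing - 3.
This gives susceptibles = -8*testing + 11.
So exposure = 24*testing - 25.
This gives hospital_load = -80*testing + 86.
Solve -80*testing + 86 = 726: testing = (726 - 86) / -80 = -8.

testing = -8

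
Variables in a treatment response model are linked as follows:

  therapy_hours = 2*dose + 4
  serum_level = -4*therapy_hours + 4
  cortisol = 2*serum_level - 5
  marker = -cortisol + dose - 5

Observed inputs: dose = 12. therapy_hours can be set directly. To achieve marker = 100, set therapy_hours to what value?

therapy_hours = 12

Intervening on therapy_hours fixes its value directly, overriding its dependence on dose.
Substituting into the cortisol equation gives cortisol = -8*therapy_hours + 3.
Substituting into the marker equation gives marker = 8*therapy_hours + 4.
Solve 8*therapy_hours + 4 = 100: therapy_hours = (100 - 4) / 8 = 12.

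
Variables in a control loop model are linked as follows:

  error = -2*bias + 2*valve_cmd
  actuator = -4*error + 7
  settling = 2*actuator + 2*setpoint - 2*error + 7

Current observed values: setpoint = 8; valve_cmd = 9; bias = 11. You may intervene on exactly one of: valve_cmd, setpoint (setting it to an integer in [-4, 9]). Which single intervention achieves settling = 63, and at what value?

Intervening on valve_cmd: settling = -20*valve_cmd + 257. Reaching 63 requires valve_cmd = 97/10, not an integer.
Intervening on setpoint: with other inputs at their observed values, settling = 2*setpoint + 61. Solving for 63 gives setpoint = 1, within [-4, 9].

set setpoint = 1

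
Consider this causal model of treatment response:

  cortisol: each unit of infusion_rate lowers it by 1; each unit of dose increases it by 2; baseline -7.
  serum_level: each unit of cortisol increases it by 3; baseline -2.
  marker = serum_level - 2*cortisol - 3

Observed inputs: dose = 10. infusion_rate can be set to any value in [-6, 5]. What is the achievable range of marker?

Substituting into the cortisol equation gives cortisol = -infusion_rate + 13.
Substituting into the serum_level equation gives serum_level = -3*infusion_rate + 37.
Substituting into the marker equation gives marker = -infusion_rate + 8.
Linear in infusion_rate, so extremes are at the endpoints: infusion_rate = -6 gives marker = 14; infusion_rate = 5 gives marker = 3.

3 to 14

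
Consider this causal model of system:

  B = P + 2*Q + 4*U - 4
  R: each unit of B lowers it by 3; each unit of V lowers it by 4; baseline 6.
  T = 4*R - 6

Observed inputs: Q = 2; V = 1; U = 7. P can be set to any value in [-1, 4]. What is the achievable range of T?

-382 to -322

Substituting into the B equation gives B = P + 28.
R becomes -3*P - 82.
T becomes -12*P - 334.
Linear in P, so extremes are at the endpoints: P = -1 gives T = -322; P = 4 gives T = -382.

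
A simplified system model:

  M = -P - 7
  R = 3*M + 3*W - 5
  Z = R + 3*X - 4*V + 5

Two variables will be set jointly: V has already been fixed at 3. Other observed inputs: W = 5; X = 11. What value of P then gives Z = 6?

P = 3

With V held at 3:
Substituting into the R equation gives R = -3*P - 11.
Substituting into the Z equation gives Z = -3*P + 15.
Solve -3*P + 15 = 6: P = (6 - 15) / -3 = 3.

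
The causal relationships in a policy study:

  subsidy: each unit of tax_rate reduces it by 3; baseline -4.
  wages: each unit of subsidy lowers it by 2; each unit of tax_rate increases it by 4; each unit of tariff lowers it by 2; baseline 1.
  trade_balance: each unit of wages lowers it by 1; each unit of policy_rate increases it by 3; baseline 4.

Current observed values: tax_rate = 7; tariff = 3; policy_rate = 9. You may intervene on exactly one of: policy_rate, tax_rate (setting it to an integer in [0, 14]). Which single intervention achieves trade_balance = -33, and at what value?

set policy_rate = 12

Intervening on policy_rate: with other inputs at their observed values, trade_balance = 3*policy_rate - 69. Solving for -33 gives policy_rate = 12, within [0, 14].
Intervening on tax_rate: trade_balance = -10*tax_rate + 28. Reaching -33 requires tax_rate = 61/10, not an integer.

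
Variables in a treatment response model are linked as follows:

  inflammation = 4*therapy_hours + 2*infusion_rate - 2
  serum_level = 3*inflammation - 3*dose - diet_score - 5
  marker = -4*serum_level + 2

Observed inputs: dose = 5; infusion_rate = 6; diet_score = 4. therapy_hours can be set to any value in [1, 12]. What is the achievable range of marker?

-598 to -70

Substituting into the inflammation equation gives inflammation = 4*therapy_hours + 10.
Substituting into the serum_level equation gives serum_level = 12*therapy_hours + 6.
marker becomes -48*therapy_hours - 22.
Linear in therapy_hours, so extremes are at the endpoints: therapy_hours = 1 gives marker = -70; therapy_hours = 12 gives marker = -598.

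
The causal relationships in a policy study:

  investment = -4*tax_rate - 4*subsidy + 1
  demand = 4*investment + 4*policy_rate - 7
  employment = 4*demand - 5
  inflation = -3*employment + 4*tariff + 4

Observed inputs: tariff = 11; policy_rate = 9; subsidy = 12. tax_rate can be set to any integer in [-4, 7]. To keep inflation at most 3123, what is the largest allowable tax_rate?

tax_rate = 6

Substituting into the investment equation gives investment = -4*tax_rate - 47.
Substituting into the demand equation gives demand = -16*tax_rate - 159.
This gives employment = -64*tax_rate - 641.
This gives inflation = 192*tax_rate + 1971.
Require 192*tax_rate + 1971 ≤ 3123, so tax_rate ≤ 6.
The largest integer in [-4, 7] satisfying this is 6.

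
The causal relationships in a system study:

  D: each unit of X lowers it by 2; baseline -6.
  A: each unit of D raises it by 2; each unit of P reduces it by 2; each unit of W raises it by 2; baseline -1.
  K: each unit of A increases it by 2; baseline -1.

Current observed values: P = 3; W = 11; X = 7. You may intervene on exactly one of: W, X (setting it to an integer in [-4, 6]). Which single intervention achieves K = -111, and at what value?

set W = -4

Intervening on W: with other inputs at their observed values, K = 4*W - 95. Solving for -111 gives W = -4, within [-4, 6].
Intervening on X: K = -8*X + 5. Reaching -111 requires X = 29/2, not an integer.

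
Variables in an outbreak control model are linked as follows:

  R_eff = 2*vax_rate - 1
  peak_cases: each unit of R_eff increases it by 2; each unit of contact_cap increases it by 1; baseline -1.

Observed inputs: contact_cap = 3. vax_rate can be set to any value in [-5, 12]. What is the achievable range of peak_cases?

Substituting into the peak_cases equation gives peak_cases = 4*vax_rate.
Linear in vax_rate, so extremes are at the endpoints: vax_rate = -5 gives peak_cases = -20; vax_rate = 12 gives peak_cases = 48.

-20 to 48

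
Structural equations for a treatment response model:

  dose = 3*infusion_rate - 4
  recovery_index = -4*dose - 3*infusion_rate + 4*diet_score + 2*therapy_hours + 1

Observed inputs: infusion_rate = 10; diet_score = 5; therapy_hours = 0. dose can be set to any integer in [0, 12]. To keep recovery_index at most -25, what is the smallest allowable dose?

dose = 4

Intervening on dose fixes its value directly, overriding its dependence on infusion_rate.
Substituting into the recovery_index equation gives recovery_index = -4*dose - 9.
Require -4*dose - 9 ≤ -25, so dose ≥ 4.
The smallest integer in [0, 12] satisfying this is 4.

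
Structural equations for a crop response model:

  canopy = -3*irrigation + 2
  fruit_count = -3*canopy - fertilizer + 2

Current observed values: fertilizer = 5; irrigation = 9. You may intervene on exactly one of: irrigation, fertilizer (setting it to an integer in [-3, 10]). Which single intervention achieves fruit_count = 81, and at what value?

Intervening on irrigation: with other inputs at their observed values, fruit_count = 9*irrigation - 9. Solving for 81 gives irrigation = 10, within [-3, 10].
Intervening on fertilizer: fruit_count = -fertilizer + 77. Reaching 81 requires fertilizer = -4, outside [-3, 10].

set irrigation = 10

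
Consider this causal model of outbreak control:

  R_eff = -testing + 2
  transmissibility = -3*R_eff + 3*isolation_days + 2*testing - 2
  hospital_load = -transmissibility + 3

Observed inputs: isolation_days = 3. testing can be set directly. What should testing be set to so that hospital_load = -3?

testing = 1

Substituting into the transmissibility equation gives transmissibility = 5*testing + 1.
Substituting into the hospital_load equation gives hospital_load = -5*testing + 2.
Solve -5*testing + 2 = -3: testing = (-3 - 2) / -5 = 1.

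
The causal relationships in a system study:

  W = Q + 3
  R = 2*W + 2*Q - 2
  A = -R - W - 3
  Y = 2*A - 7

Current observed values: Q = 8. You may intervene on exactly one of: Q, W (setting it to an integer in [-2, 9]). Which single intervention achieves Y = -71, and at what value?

Intervening on Q: Y = -10*Q - 27. Reaching -71 requires Q = 22/5, not an integer.
Intervening on W: with other inputs at their observed values, Y = -6*W - 41. Solving for -71 gives W = 5, within [-2, 9].

set W = 5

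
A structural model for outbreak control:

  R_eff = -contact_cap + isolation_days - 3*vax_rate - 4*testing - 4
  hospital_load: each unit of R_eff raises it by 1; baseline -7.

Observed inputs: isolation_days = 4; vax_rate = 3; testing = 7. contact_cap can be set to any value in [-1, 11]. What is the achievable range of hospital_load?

-55 to -43

Substituting into the R_eff equation gives R_eff = -contact_cap - 37.
Substituting into the hospital_load equation gives hospital_load = -contact_cap - 44.
Linear in contact_cap, so extremes are at the endpoints: contact_cap = -1 gives hospital_load = -43; contact_cap = 11 gives hospital_load = -55.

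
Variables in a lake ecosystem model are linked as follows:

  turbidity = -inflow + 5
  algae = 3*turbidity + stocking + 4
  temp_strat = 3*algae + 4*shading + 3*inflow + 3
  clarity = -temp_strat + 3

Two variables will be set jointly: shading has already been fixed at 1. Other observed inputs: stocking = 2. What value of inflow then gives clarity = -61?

inflow = 1

With shading held at 1:
Substituting into the algae equation gives algae = -3*inflow + 21.
temp_strat becomes -6*inflow + 70.
Substituting into the clarity equation gives clarity = 6*inflow - 67.
Solve 6*inflow - 67 = -61: inflow = (-61 + 67) / 6 = 1.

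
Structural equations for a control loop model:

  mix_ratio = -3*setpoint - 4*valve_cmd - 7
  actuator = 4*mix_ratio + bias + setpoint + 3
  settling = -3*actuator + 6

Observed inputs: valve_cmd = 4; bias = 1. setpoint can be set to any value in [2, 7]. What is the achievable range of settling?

Substituting into the mix_ratio equation gives mix_ratio = -3*setpoint - 23.
Substituting into the actuator equation gives actuator = -11*setpoint - 88.
So settling = 33*setpoint + 270.
Linear in setpoint, so extremes are at the endpoints: setpoint = 2 gives settling = 336; setpoint = 7 gives settling = 501.

336 to 501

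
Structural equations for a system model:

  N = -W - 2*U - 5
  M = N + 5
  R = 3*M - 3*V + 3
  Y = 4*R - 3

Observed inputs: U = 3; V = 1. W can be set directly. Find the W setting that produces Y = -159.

Substituting into the N equation gives N = -W - 11.
Substituting into the M equation gives M = -W - 6.
So R = -3*W - 18.
Y becomes -12*W - 75.
Solve -12*W - 75 = -159: W = (-159 + 75) / -12 = 7.

W = 7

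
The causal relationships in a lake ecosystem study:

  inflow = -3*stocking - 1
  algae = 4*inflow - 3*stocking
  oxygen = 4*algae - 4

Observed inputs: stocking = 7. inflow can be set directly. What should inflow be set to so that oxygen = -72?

inflow = 1

Intervening on inflow fixes its value directly, overriding its dependence on stocking.
Substituting into the algae equation gives algae = 4*inflow - 21.
Substituting into the oxygen equation gives oxygen = 16*inflow - 88.
Solve 16*inflow - 88 = -72: inflow = (-72 + 88) / 16 = 1.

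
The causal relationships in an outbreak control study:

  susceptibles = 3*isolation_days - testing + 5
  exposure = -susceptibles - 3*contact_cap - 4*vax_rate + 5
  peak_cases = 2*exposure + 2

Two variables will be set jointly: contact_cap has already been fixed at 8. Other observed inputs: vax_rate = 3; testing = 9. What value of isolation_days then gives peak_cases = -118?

With contact_cap held at 8:
Substituting into the susceptibles equation gives susceptibles = 3*isolation_days - 4.
exposure becomes -3*isolation_days - 27.
Substituting into the peak_cases equation gives peak_cases = -6*isolation_days - 52.
Solve -6*isolation_days - 52 = -118: isolation_days = (-118 + 52) / -6 = 11.

isolation_days = 11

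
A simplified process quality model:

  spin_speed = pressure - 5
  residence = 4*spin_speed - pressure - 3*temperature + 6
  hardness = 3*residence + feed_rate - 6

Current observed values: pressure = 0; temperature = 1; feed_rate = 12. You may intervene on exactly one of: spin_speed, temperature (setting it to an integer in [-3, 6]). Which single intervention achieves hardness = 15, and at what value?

set spin_speed = 0

Intervening on spin_speed: with other inputs at their observed values, hardness = 12*spin_speed + 15. Solving for 15 gives spin_speed = 0, within [-3, 6].
Intervening on temperature: hardness = -9*temperature - 36. Reaching 15 requires temperature = -17/3, not an integer.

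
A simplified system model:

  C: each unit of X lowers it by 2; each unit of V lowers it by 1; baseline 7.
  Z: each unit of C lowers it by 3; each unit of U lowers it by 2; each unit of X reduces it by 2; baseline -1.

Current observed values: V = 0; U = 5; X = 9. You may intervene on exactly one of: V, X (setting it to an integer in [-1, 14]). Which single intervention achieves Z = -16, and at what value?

Intervening on V: Z = 3*V + 4. Reaching -16 requires V = -20/3, not an integer.
Intervening on X: with other inputs at their observed values, Z = 4*X - 32. Solving for -16 gives X = 4, within [-1, 14].

set X = 4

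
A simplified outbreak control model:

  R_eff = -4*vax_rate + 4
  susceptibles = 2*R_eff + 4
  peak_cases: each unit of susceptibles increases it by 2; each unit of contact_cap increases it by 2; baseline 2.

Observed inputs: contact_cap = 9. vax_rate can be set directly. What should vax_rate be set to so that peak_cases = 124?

vax_rate = -5

Substituting into the susceptibles equation gives susceptibles = -8*vax_rate + 12.
Substituting into the peak_cases equation gives peak_cases = -16*vax_rate + 44.
Solve -16*vax_rate + 44 = 124: vax_rate = (124 - 44) / -16 = -5.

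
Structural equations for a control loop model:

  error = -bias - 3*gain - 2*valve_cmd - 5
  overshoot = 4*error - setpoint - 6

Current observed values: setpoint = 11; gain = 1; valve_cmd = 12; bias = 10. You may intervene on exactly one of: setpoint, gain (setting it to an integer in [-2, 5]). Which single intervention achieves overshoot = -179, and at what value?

Intervening on setpoint: with other inputs at their observed values, overshoot = -setpoint - 174. Solving for -179 gives setpoint = 5, within [-2, 5].
Intervening on gain: overshoot = -12*gain - 173. Reaching -179 requires gain = 1/2, not an integer.

set setpoint = 5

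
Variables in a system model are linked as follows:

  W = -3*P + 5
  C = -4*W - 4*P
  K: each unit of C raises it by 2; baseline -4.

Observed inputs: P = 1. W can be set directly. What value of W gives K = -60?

W = 6

Intervening on W fixes its value directly, overriding its dependence on P.
Substituting into the C equation gives C = -4*W - 4.
K becomes -8*W - 12.
Solve -8*W - 12 = -60: W = (-60 + 12) / -8 = 6.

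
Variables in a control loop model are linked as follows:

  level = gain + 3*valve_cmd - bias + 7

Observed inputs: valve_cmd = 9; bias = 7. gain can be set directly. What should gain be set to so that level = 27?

gain = 0

Substituting into the level equation gives level = gain + 27.
Solve gain + 27 = 27: gain = (27 - 27) / 1 = 0.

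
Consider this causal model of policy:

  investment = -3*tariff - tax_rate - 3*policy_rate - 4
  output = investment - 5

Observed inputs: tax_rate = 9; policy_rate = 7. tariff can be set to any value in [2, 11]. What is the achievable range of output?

Substituting into the investment equation gives investment = -3*tariff - 34.
Substituting into the output equation gives output = -3*tariff - 39.
Linear in tariff, so extremes are at the endpoints: tariff = 2 gives output = -45; tariff = 11 gives output = -72.

-72 to -45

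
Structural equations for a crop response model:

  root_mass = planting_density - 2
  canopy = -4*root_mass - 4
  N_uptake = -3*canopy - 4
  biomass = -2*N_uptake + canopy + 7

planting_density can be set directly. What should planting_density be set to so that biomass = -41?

planting_density = 3

Substituting into the canopy equation gives canopy = -4*planting_density + 4.
Substituting into the N_uptake equation gives N_uptake = 12*planting_density - 16.
Substituting into the biomass equation gives biomass = -28*planting_density + 43.
Solve -28*planting_density + 43 = -41: planting_density = (-41 - 43) / -28 = 3.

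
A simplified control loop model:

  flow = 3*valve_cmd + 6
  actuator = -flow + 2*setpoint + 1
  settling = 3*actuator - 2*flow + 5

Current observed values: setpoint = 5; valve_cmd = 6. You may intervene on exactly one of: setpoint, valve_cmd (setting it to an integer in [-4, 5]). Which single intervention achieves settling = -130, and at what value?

set setpoint = -3

Intervening on setpoint: with other inputs at their observed values, settling = 6*setpoint - 112. Solving for -130 gives setpoint = -3, within [-4, 5].
Intervening on valve_cmd: settling = -15*valve_cmd + 8. Reaching -130 requires valve_cmd = 46/5, not an integer.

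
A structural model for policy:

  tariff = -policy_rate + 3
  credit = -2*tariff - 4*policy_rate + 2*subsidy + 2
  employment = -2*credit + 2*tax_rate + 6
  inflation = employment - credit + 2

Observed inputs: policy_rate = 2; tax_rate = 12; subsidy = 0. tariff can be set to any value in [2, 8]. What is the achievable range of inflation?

62 to 98

Intervening on tariff fixes its value directly, overriding its dependence on policy_rate.
Substituting into the credit equation gives credit = -2*tariff - 6.
Substituting into the employment equation gives employment = 4*tariff + 42.
Substituting into the inflation equation gives inflation = 6*tariff + 50.
Linear in tariff, so extremes are at the endpoints: tariff = 2 gives inflation = 62; tariff = 8 gives inflation = 98.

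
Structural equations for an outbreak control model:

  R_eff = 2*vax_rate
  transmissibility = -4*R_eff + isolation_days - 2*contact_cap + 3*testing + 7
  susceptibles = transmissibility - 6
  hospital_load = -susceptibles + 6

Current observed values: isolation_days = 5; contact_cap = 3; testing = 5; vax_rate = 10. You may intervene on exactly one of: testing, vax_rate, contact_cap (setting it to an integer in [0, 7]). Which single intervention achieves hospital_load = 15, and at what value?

Intervening on testing: hospital_load = -3*testing + 86. Reaching 15 requires testing = 71/3, not an integer.
Intervening on vax_rate: with other inputs at their observed values, hospital_load = 8*vax_rate - 9. Solving for 15 gives vax_rate = 3, within [0, 7].
Intervening on contact_cap: hospital_load = 2*contact_cap + 65. Reaching 15 requires contact_cap = -25, outside [0, 7].

set vax_rate = 3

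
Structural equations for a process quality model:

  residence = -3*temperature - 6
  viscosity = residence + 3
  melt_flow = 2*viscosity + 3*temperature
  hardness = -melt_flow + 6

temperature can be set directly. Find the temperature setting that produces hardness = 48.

temperature = 12

Substituting into the viscosity equation gives viscosity = -3*temperature - 3.
This gives melt_flow = -3*temperature - 6.
hardness becomes 3*temperature + 12.
Solve 3*temperature + 12 = 48: temperature = (48 - 12) / 3 = 12.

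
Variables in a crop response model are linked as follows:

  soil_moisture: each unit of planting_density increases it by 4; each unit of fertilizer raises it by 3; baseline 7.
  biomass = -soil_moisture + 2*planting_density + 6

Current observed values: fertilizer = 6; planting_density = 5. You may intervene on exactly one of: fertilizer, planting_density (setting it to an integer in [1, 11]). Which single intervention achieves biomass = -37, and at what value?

set planting_density = 9

Intervening on fertilizer: biomass = -3*fertilizer - 11. Reaching -37 requires fertilizer = 26/3, not an integer.
Intervening on planting_density: with other inputs at their observed values, biomass = -2*planting_density - 19. Solving for -37 gives planting_density = 9, within [1, 11].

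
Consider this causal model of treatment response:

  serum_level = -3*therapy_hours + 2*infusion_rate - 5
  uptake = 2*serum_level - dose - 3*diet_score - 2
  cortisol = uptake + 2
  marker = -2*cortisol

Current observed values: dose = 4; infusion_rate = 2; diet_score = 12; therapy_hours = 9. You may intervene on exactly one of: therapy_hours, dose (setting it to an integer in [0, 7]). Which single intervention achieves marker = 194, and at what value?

Intervening on therapy_hours: marker = 12*therapy_hours + 84. Reaching 194 requires therapy_hours = 55/6, not an integer.
Intervening on dose: with other inputs at their observed values, marker = 2*dose + 184. Solving for 194 gives dose = 5, within [0, 7].

set dose = 5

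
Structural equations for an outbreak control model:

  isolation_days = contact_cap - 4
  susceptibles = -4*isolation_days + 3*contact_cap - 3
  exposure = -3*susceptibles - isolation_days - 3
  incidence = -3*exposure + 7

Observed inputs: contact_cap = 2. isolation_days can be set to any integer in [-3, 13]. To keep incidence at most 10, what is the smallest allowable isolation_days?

isolation_days = 1

Intervening on isolation_days fixes its value directly, overriding its dependence on contact_cap.
Substituting into the susceptibles equation gives susceptibles = -4*isolation_days + 3.
Substituting into the exposure equation gives exposure = 11*isolation_days - 12.
This gives incidence = -33*isolation_days + 43.
Require -33*isolation_days + 43 ≤ 10, so isolation_days ≥ 1.
The smallest integer in [-3, 13] satisfying this is 1.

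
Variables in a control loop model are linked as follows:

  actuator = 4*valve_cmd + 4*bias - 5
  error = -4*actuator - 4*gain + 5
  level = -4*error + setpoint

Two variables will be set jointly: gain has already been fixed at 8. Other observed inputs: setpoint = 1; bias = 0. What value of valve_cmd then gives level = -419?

With gain held at 8:
Substituting into the actuator equation gives actuator = 4*valve_cmd - 5.
error becomes -16*valve_cmd - 7.
This gives level = 64*valve_cmd + 29.
Solve 64*valve_cmd + 29 = -419: valve_cmd = (-419 - 29) / 64 = -7.

valve_cmd = -7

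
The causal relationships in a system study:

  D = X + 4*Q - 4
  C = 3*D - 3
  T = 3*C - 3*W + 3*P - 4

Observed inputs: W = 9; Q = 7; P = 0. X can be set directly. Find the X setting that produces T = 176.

Substituting into the D equation gives D = X + 24.
So C = 3*X + 69.
T becomes 9*X + 176.
Solve 9*X + 176 = 176: X = (176 - 176) / 9 = 0.

X = 0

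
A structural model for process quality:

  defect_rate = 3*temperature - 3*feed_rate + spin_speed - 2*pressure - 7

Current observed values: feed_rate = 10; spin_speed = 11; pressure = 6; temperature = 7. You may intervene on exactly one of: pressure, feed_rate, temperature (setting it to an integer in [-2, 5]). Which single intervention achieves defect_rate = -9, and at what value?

set pressure = 2

Intervening on pressure: with other inputs at their observed values, defect_rate = -2*pressure - 5. Solving for -9 gives pressure = 2, within [-2, 5].
Intervening on feed_rate: defect_rate = -3*feed_rate + 13. Reaching -9 requires feed_rate = 22/3, not an integer.
Intervening on temperature: defect_rate = 3*temperature - 38. Reaching -9 requires temperature = 29/3, not an integer.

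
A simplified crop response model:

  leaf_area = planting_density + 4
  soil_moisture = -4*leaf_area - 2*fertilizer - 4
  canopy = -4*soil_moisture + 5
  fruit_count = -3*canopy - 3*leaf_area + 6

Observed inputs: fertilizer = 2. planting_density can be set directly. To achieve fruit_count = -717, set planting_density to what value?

Substituting into the soil_moisture equation gives soil_moisture = -4*planting_density - 24.
This gives canopy = 16*planting_density + 101.
Substituting into the fruit_count equation gives fruit_count = -51*planting_density - 309.
Solve -51*planting_density - 309 = -717: planting_density = (-717 + 309) / -51 = 8.

planting_density = 8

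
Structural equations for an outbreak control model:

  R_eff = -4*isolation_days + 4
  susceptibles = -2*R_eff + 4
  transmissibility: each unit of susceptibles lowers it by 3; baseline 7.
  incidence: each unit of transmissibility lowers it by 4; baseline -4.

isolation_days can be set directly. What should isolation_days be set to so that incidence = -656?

Substituting into the susceptibles equation gives susceptibles = 8*isolation_days - 4.
So transmissibility = -24*isolation_days + 19.
Substituting into the incidence equation gives incidence = 96*isolation_days - 80.
Solve 96*isolation_days - 80 = -656: isolation_days = (-656 + 80) / 96 = -6.

isolation_days = -6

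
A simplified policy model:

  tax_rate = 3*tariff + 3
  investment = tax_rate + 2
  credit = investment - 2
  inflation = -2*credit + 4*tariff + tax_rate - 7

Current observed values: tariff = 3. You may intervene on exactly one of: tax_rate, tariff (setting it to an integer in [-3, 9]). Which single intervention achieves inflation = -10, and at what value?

Intervening on tax_rate: inflation = -tax_rate + 5. Reaching -10 requires tax_rate = 15, outside [-3, 9].
Intervening on tariff: with other inputs at their observed values, inflation = tariff - 10. Solving for -10 gives tariff = 0, within [-3, 9].

set tariff = 0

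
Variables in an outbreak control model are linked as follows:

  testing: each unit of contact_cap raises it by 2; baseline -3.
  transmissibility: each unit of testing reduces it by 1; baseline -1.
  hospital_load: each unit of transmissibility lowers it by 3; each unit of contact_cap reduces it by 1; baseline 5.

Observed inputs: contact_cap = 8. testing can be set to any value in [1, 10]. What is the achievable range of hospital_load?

Intervening on testing fixes its value directly, overriding its dependence on contact_cap.
Substituting into the hospital_load equation gives hospital_load = 3*testing.
Linear in testing, so extremes are at the endpoints: testing = 1 gives hospital_load = 3; testing = 10 gives hospital_load = 30.

3 to 30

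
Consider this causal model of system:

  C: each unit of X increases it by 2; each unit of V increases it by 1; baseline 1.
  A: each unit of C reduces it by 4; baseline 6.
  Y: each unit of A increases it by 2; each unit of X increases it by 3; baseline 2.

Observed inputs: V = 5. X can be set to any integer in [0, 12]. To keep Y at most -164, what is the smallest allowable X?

Substituting into the C equation gives C = 2*X + 6.
This gives A = -8*X - 18.
Substituting into the Y equation gives Y = -13*X - 34.
Require -13*X - 34 ≤ -164, so X ≥ 10.
The smallest integer in [0, 12] satisfying this is 10.

X = 10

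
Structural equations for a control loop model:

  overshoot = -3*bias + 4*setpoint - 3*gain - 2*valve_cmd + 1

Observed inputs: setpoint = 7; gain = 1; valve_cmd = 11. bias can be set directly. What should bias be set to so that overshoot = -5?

Substituting into the overshoot equation gives overshoot = -3*bias + 4.
Solve -3*bias + 4 = -5: bias = (-5 - 4) / -3 = 3.

bias = 3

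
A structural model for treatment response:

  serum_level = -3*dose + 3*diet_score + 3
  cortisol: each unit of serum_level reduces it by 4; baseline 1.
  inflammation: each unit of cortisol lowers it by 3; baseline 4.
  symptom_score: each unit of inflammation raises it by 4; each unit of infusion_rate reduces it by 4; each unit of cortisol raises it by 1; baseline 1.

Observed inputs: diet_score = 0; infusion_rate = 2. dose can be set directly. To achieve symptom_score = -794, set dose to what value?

dose = 7

Substituting into the serum_level equation gives serum_level = -3*dose + 3.
Substituting into the cortisol equation gives cortisol = 12*dose - 11.
So inflammation = -36*dose + 37.
This gives symptom_score = -132*dose + 130.
Solve -132*dose + 130 = -794: dose = (-794 - 130) / -132 = 7.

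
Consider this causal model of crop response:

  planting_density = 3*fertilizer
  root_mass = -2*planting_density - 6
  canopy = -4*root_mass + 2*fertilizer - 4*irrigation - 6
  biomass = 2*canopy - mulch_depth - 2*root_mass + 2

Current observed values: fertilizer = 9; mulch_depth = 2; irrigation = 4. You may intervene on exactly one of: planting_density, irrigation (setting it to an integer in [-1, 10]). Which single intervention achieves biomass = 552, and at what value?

set irrigation = 9

Intervening on planting_density: biomass = 20*planting_density + 52. Reaching 552 requires planting_density = 25, outside [-1, 10].
Intervening on irrigation: with other inputs at their observed values, biomass = -8*irrigation + 624. Solving for 552 gives irrigation = 9, within [-1, 10].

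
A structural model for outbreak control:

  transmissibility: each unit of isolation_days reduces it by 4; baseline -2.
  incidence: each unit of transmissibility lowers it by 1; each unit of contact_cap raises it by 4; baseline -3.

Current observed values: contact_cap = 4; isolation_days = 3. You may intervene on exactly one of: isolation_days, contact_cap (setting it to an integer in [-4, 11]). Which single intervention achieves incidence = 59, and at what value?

set isolation_days = 11

Intervening on isolation_days: with other inputs at their observed values, incidence = 4*isolation_days + 15. Solving for 59 gives isolation_days = 11, within [-4, 11].
Intervening on contact_cap: incidence = 4*contact_cap + 11. Reaching 59 requires contact_cap = 12, outside [-4, 11].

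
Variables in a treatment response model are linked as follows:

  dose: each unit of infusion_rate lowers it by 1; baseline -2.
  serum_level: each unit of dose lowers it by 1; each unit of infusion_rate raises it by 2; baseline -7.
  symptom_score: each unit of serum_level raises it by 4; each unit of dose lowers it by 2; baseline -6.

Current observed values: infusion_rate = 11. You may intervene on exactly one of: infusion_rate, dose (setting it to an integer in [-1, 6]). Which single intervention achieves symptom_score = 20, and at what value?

Intervening on infusion_rate: with other inputs at their observed values, symptom_score = 14*infusion_rate - 22. Solving for 20 gives infusion_rate = 3, within [-1, 6].
Intervening on dose: symptom_score = -6*dose + 54. Reaching 20 requires dose = 17/3, not an integer.

set infusion_rate = 3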